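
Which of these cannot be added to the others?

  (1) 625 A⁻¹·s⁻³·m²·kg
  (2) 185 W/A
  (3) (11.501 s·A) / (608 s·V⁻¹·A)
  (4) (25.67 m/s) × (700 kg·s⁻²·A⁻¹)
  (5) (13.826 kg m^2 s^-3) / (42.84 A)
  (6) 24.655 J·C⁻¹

(4)

Dimensions:
  (1) kg·m²·s⁻³·A⁻¹
  (2) W·A⁻¹ = J·s⁻¹·A⁻¹ = kg·m²·s⁻³·A⁻¹
  (3) [s·A] / [kg⁻¹·m⁻²·s⁴·A²] = kg·m²·s⁻³·A⁻¹
  (4) [m·s⁻¹] · [kg·s⁻²·A⁻¹] = kg·m·s⁻³·A⁻¹
  (5) [kg·m²·s⁻³] / [A] = kg·m²·s⁻³·A⁻¹
  (6) J·C⁻¹ = N·m·(s·A)⁻¹ = kg·m²·s⁻³·A⁻¹
All reduce to kg·m²·s⁻³·A⁻¹ except (4), which is kg·m·s⁻³·A⁻¹.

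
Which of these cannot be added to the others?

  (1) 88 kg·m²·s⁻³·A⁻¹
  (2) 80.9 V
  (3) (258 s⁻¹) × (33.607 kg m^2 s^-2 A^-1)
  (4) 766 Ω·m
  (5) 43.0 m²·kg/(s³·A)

In SI base units:
  (1) kg·m²·s⁻³·A⁻¹
  (2) V = J·C⁻¹ = kg·m²·s⁻³·A⁻¹
  (3) [s⁻¹] · [kg·m²·s⁻²·A⁻¹] = kg·m²·s⁻³·A⁻¹
  (4) Ω·m = V·A⁻¹·m = kg·m³·s⁻³·A⁻²
  (5) kg·m²·s⁻³·A⁻¹
All reduce to kg·m²·s⁻³·A⁻¹ except (4), which is kg·m³·s⁻³·A⁻².

(4)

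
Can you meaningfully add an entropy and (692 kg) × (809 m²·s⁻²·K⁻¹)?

Work out the base dimensions of each:
  an entropy:  [entropy] = kg·m²·s⁻²·K⁻¹
  (692 kg) × (809 m²·s⁻²·K⁻¹):  [kg] · [m²·s⁻²·K⁻¹] = kg·m²·s⁻²·K⁻¹
Both are kg·m²·s⁻²·K⁻¹, so they have the same dimensions and can be added.

Yes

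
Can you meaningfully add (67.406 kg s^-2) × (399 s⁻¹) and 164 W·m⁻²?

Yes

Reduce each to base SI dimensions:
  (67.406 kg s^-2) × (399 s⁻¹):  [kg·s⁻²] · [s⁻¹] = kg·s⁻³
  164 W·m⁻²:  W·m⁻² = J·s⁻¹·m⁻² = kg·s⁻³
Both are kg·s⁻³, so they have the same dimensions and can be added.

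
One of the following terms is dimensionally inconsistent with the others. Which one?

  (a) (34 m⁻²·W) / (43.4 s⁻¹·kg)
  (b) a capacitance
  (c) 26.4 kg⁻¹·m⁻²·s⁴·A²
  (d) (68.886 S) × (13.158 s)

Dimensions:
  (a) [kg·s⁻³] / [kg·s⁻¹] = s⁻²
  (b) [capacitance] = kg⁻¹·m⁻²·s⁴·A²
  (c) kg⁻¹·m⁻²·s⁴·A²
  (d) [kg⁻¹·m⁻²·s³·A²] · [s] = kg⁻¹·m⁻²·s⁴·A²
All reduce to kg⁻¹·m⁻²·s⁴·A² except (a), which is s⁻².

(a)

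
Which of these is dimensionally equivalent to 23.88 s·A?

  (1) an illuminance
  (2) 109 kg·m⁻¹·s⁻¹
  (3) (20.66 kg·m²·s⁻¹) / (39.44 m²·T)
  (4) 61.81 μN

Reference: A·s = s·A.
Each option:
  (1) [illuminance] = m⁻²·cd
  (2) kg·m⁻¹·s⁻¹
  (3) [kg·m²·s⁻¹] / [kg·m²·s⁻²·A⁻¹] = s·A  ← same
  (4) N = kg·m·s⁻²
Only (3) matches s·A.

(3)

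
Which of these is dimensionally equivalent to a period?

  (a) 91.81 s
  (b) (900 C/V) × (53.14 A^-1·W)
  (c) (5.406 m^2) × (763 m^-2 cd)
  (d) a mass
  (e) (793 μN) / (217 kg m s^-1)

Reference: [period] = s.
Each option:
  (a) s  ← same
  (b) [kg⁻¹·m⁻²·s⁴·A²] · [kg·m²·s⁻³·A⁻¹] = s·A
  (c) [m²] · [m⁻²·cd] = cd
  (d) [mass] = kg
  (e) [kg·m·s⁻²] / [kg·m·s⁻¹] = s⁻¹
Only (a) matches s.

(a)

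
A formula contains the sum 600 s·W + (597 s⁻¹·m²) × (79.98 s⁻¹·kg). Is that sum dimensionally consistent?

Expand each in SI base units:
  600 s·W:  W·s = J·s⁻¹·s = kg·m²·s⁻²
  (597 s⁻¹·m²) × (79.98 s⁻¹·kg):  [m²·s⁻¹] · [kg·s⁻¹] = kg·m²·s⁻²
Both are kg·m²·s⁻², so they have the same dimensions and can be added.

Yes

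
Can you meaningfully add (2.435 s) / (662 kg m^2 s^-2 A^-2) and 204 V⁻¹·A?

In SI base units:
  (2.435 s) / (662 kg m^2 s^-2 A^-2):  [s] / [kg·m²·s⁻²·A⁻²] = kg⁻¹·m⁻²·s³·A²
  204 V⁻¹·A:  A·V⁻¹ = A·(J·C⁻¹)⁻¹ = kg⁻¹·m⁻²·s³·A²
Both are kg⁻¹·m⁻²·s³·A², so they have the same dimensions and can be added.

Yes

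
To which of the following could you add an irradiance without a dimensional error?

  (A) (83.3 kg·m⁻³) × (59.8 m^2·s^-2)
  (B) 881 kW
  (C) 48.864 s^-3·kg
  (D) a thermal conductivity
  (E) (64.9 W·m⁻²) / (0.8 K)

Reference: [irradiance] = kg·s⁻³.
Each option:
  (A) [kg·m⁻³] · [m²·s⁻²] = kg·m⁻¹·s⁻²
  (B) W = J·s⁻¹ = kg·m²·s⁻³
  (C) kg·s⁻³  ← same
  (D) [thermal conductivity] = kg·m·s⁻³·K⁻¹
  (E) [kg·s⁻³] / [K] = kg·s⁻³·K⁻¹
Only (C) matches kg·s⁻³.

(C)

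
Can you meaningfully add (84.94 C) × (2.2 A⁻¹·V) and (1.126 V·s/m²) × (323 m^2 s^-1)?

No

Reduce each to base SI dimensions:
  (84.94 C) × (2.2 A⁻¹·V):  [s·A] · [kg·m²·s⁻³·A⁻²] = kg·m²·s⁻²·A⁻¹
  (1.126 V·s/m²) × (323 m^2 s^-1):  [kg·s⁻²·A⁻¹] · [m²·s⁻¹] = kg·m²·s⁻³·A⁻¹
kg·m²·s⁻²·A⁻¹ ≠ kg·m²·s⁻³·A⁻¹, so they cannot be added.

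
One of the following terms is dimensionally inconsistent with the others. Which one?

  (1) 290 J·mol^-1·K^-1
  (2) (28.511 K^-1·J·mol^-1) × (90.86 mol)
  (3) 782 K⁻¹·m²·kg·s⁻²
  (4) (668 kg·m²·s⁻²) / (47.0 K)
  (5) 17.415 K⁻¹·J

Work out the base dimensions of each:
  (1) J·mol⁻¹·K⁻¹ = N·m·mol⁻¹·K⁻¹ = kg·m²·s⁻²·K⁻¹·mol⁻¹
  (2) [kg·m²·s⁻²·K⁻¹·mol⁻¹] · [mol] = kg·m²·s⁻²·K⁻¹
  (3) kg·m²·s⁻²·K⁻¹
  (4) [kg·m²·s⁻²] / [K] = kg·m²·s⁻²·K⁻¹
  (5) J·K⁻¹ = N·m·K⁻¹ = kg·m²·s⁻²·K⁻¹
All reduce to kg·m²·s⁻²·K⁻¹ except (1), which is kg·m²·s⁻²·K⁻¹·mol⁻¹.

(1)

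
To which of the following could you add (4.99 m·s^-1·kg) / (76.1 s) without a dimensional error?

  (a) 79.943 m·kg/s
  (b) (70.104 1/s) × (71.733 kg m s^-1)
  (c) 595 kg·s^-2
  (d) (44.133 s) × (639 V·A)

Reference: [kg·m·s⁻¹] / [s] = kg·m·s⁻².
Each option:
  (a) kg·m·s⁻¹
  (b) [s⁻¹] · [kg·m·s⁻¹] = kg·m·s⁻²  ← same
  (c) kg·s⁻²
  (d) [s] · [kg·m²·s⁻³] = kg·m²·s⁻²
Only (b) matches kg·m·s⁻².

(b)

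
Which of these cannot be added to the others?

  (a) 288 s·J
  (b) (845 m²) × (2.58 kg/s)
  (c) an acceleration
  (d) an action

Reduce each to base SI dimensions:
  (a) J·s = N·m·s = kg·m²·s⁻¹
  (b) [m²] · [kg·s⁻¹] = kg·m²·s⁻¹
  (c) [acceleration] = m·s⁻²
  (d) [action] = kg·m²·s⁻¹
All reduce to kg·m²·s⁻¹ except (c), which is m·s⁻².

(c)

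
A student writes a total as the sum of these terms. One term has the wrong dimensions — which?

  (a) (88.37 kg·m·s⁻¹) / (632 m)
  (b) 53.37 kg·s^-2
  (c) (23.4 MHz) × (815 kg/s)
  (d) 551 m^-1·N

Expand each in SI base units:
  (a) [kg·m·s⁻¹] / [m] = kg·s⁻¹
  (b) kg·s⁻²
  (c) [s⁻¹] · [kg·s⁻¹] = kg·s⁻²
  (d) N·m⁻¹ = kg·m·s⁻²·m⁻¹ = kg·s⁻²
All reduce to kg·s⁻² except (a), which is kg·s⁻¹.

(a)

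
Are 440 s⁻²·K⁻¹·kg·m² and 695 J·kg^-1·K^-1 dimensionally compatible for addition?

Work out the base dimensions of each:
  440 s⁻²·K⁻¹·kg·m²:  kg·m²·s⁻²·K⁻¹
  695 J·kg^-1·K^-1:  J·kg⁻¹·K⁻¹ = N·m·kg⁻¹·K⁻¹ = m²·s⁻²·K⁻¹
kg·m²·s⁻²·K⁻¹ ≠ m²·s⁻²·K⁻¹, so they cannot be added.

No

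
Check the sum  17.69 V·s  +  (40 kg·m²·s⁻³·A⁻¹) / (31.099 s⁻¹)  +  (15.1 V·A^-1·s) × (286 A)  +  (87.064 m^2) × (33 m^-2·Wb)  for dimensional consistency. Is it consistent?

Expand each in SI base units:
  17.69 V·s:  V·s = J·C⁻¹·s = kg·m²·s⁻²·A⁻¹
  (40 kg·m²·s⁻³·A⁻¹) / (31.099 s⁻¹):  [kg·m²·s⁻³·A⁻¹] / [s⁻¹] = kg·m²·s⁻²·A⁻¹
  (15.1 V·A^-1·s) × (286 A):  [kg·m²·s⁻²·A⁻²] · [A] = kg·m²·s⁻²·A⁻¹
  (87.064 m^2) × (33 m^-2·Wb):  [m²] · [kg·s⁻²·A⁻¹] = kg·m²·s⁻²·A⁻¹
Every term reduces to kg·m²·s⁻²·A⁻¹.

Yes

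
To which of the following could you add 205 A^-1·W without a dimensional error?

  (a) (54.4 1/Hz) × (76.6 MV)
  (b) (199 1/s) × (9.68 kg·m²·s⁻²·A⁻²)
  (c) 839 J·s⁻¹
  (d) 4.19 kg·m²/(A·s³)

Reference: W·A⁻¹ = J·s⁻¹·A⁻¹ = kg·m²·s⁻³·A⁻¹.
Each option:
  (a) [s] · [kg·m²·s⁻³·A⁻¹] = kg·m²·s⁻²·A⁻¹
  (b) [s⁻¹] · [kg·m²·s⁻²·A⁻²] = kg·m²·s⁻³·A⁻²
  (c) J·s⁻¹ = N·m·s⁻¹ = kg·m²·s⁻³
  (d) kg·m²·s⁻³·A⁻¹  ← same
Only (d) matches kg·m²·s⁻³·A⁻¹.

(d)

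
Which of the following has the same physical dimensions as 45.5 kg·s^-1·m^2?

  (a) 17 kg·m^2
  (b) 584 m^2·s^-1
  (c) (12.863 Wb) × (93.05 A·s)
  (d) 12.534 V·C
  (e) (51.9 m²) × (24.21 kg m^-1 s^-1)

(c)

Reference: kg·m²·s⁻¹.
Each option:
  (a) kg·m²
  (b) m²·s⁻¹
  (c) [kg·m²·s⁻²·A⁻¹] · [s·A] = kg·m²·s⁻¹  ← same
  (d) C·V = s·A·J·C⁻¹ = kg·m²·s⁻²
  (e) [m²] · [kg·m⁻¹·s⁻¹] = kg·m·s⁻¹
Only (c) matches kg·m²·s⁻¹.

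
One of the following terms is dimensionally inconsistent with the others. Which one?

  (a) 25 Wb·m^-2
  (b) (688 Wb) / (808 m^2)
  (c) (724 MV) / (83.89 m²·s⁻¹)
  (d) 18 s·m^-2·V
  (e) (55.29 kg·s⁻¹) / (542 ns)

(e)

Expand each in SI base units:
  (a) Wb·m⁻² = V·s·m⁻² = kg·s⁻²·A⁻¹
  (b) [kg·m²·s⁻²·A⁻¹] / [m²] = kg·s⁻²·A⁻¹
  (c) [kg·m²·s⁻³·A⁻¹] / [m²·s⁻¹] = kg·s⁻²·A⁻¹
  (d) V·s·m⁻² = J·C⁻¹·s·m⁻² = kg·s⁻²·A⁻¹
  (e) [kg·s⁻¹] / [s] = kg·s⁻²
All reduce to kg·s⁻²·A⁻¹ except (e), which is kg·s⁻².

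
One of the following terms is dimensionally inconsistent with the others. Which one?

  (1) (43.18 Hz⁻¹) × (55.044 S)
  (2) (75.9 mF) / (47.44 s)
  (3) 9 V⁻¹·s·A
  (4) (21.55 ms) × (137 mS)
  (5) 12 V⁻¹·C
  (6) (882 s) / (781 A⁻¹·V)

Reduce each to base SI dimensions:
  (1) [s] · [kg⁻¹·m⁻²·s³·A²] = kg⁻¹·m⁻²·s⁴·A²
  (2) [kg⁻¹·m⁻²·s⁴·A²] / [s] = kg⁻¹·m⁻²·s³·A²
  (3) A·s·V⁻¹ = A·s·(J·C⁻¹)⁻¹ = kg⁻¹·m⁻²·s⁴·A²
  (4) [s] · [kg⁻¹·m⁻²·s³·A²] = kg⁻¹·m⁻²·s⁴·A²
  (5) C·V⁻¹ = s·A·(J·C⁻¹)⁻¹ = kg⁻¹·m⁻²·s⁴·A²
  (6) [s] / [kg·m²·s⁻³·A⁻²] = kg⁻¹·m⁻²·s⁴·A²
All reduce to kg⁻¹·m⁻²·s⁴·A² except (2), which is kg⁻¹·m⁻²·s³·A².

(2)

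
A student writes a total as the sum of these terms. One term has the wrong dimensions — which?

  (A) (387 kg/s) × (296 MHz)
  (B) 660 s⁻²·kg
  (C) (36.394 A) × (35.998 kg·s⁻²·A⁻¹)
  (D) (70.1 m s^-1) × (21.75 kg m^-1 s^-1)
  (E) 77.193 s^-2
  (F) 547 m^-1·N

Dimensions:
  (A) [kg·s⁻¹] · [s⁻¹] = kg·s⁻²
  (B) kg·s⁻²
  (C) [A] · [kg·s⁻²·A⁻¹] = kg·s⁻²
  (D) [m·s⁻¹] · [kg·m⁻¹·s⁻¹] = kg·s⁻²
  (E) s⁻²
  (F) N·m⁻¹ = kg·m·s⁻²·m⁻¹ = kg·s⁻²
All reduce to kg·s⁻² except (E), which is s⁻².

(E)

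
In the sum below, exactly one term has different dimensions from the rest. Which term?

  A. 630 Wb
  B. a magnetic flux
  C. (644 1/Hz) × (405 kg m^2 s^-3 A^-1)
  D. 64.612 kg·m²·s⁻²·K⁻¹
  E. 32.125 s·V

D.

Work out the base dimensions of each:
  A. Wb = V·s = kg·m²·s⁻²·A⁻¹
  B. [magnetic flux] = kg·m²·s⁻²·A⁻¹
  C. [s] · [kg·m²·s⁻³·A⁻¹] = kg·m²·s⁻²·A⁻¹
  D. kg·m²·s⁻²·K⁻¹
  E. V·s = J·C⁻¹·s = kg·m²·s⁻²·A⁻¹
All reduce to kg·m²·s⁻²·A⁻¹ except D., which is kg·m²·s⁻²·K⁻¹.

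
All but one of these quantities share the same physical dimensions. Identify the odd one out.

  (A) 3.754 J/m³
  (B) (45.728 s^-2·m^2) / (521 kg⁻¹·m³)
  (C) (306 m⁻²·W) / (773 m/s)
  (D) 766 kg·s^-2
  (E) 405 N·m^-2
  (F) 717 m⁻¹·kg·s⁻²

(D)

Dimensions:
  (A) J·m⁻³ = N·m·m⁻³ = kg·m⁻¹·s⁻²
  (B) [m²·s⁻²] / [kg⁻¹·m³] = kg·m⁻¹·s⁻²
  (C) [kg·s⁻³] / [m·s⁻¹] = kg·m⁻¹·s⁻²
  (D) kg·s⁻²
  (E) N·m⁻² = kg·m·s⁻²·m⁻² = kg·m⁻¹·s⁻²
  (F) kg·m⁻¹·s⁻²
All reduce to kg·m⁻¹·s⁻² except (D), which is kg·s⁻².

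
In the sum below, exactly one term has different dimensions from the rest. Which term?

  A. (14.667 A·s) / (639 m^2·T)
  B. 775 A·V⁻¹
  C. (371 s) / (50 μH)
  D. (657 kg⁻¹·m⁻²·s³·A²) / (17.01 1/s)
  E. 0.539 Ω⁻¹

Expand each in SI base units:
  A. [s·A] / [kg·m²·s⁻²·A⁻¹] = kg⁻¹·m⁻²·s³·A²
  B. A·V⁻¹ = A·(J·C⁻¹)⁻¹ = kg⁻¹·m⁻²·s³·A²
  C. [s] / [kg·m²·s⁻²·A⁻²] = kg⁻¹·m⁻²·s³·A²
  D. [kg⁻¹·m⁻²·s³·A²] / [s⁻¹] = kg⁻¹·m⁻²·s⁴·A²
  E. Ω⁻¹ = (V·A⁻¹)⁻¹ = kg⁻¹·m⁻²·s³·A²
All reduce to kg⁻¹·m⁻²·s³·A² except D., which is kg⁻¹·m⁻²·s⁴·A².

D.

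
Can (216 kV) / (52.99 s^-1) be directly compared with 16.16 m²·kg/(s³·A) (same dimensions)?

Reduce each to base SI dimensions:
  (216 kV) / (52.99 s^-1):  [kg·m²·s⁻³·A⁻¹] / [s⁻¹] = kg·m²·s⁻²·A⁻¹
  16.16 m²·kg/(s³·A):  kg·m²·s⁻³·A⁻¹
kg·m²·s⁻²·A⁻¹ ≠ kg·m²·s⁻³·A⁻¹, so they cannot be added.

No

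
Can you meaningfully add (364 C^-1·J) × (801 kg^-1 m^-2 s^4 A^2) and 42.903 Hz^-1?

In SI base units:
  (364 C^-1·J) × (801 kg^-1 m^-2 s^4 A^2):  [kg·m²·s⁻³·A⁻¹] · [kg⁻¹·m⁻²·s⁴·A²] = s·A
  42.903 Hz^-1:  Hz⁻¹ = (s⁻¹)⁻¹ = s
s·A ≠ s, so they cannot be added.

No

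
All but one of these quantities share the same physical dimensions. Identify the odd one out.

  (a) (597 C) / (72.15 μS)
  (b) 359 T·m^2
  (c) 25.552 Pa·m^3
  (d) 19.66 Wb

(c)

Dimensions:
  (a) [s·A] / [kg⁻¹·m⁻²·s³·A²] = kg·m²·s⁻²·A⁻¹
  (b) T·m² = Wb·m⁻²·m² = kg·m²·s⁻²·A⁻¹
  (c) Pa·m³ = N·m⁻²·m³ = kg·m²·s⁻²
  (d) Wb = V·s = kg·m²·s⁻²·A⁻¹
All reduce to kg·m²·s⁻²·A⁻¹ except (c), which is kg·m²·s⁻².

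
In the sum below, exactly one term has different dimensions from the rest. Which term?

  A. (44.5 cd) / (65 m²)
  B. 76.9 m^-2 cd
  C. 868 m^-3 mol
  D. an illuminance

Expand each in SI base units:
  A. [cd] / [m²] = m⁻²·cd
  B. m⁻²·cd
  C. m⁻³·mol
  D. [illuminance] = m⁻²·cd
All reduce to m⁻²·cd except C., which is m⁻³·mol.

C.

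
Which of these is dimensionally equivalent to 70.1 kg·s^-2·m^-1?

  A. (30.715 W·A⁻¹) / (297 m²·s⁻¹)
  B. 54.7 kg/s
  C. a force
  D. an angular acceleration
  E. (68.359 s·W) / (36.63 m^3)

E.

Reference: kg·m⁻¹·s⁻².
Each option:
  A. [kg·m²·s⁻³·A⁻¹] / [m²·s⁻¹] = kg·s⁻²·A⁻¹
  B. kg·s⁻¹
  C. [force] = kg·m·s⁻²
  D. [angular acceleration] = s⁻²
  E. [kg·m²·s⁻²] / [m³] = kg·m⁻¹·s⁻²  ← same
Only E. matches kg·m⁻¹·s⁻².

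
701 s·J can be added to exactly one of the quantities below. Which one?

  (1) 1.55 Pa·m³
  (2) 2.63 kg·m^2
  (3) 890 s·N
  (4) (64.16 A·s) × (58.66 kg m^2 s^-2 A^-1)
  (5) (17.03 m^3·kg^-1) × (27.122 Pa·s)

Reference: J·s = N·m·s = kg·m²·s⁻¹.
Each option:
  (1) Pa·m³ = N·m⁻²·m³ = kg·m²·s⁻²
  (2) kg·m²
  (3) N·s = kg·m·s⁻²·s = kg·m·s⁻¹
  (4) [s·A] · [kg·m²·s⁻²·A⁻¹] = kg·m²·s⁻¹  ← same
  (5) [kg⁻¹·m³] · [kg·m⁻¹·s⁻¹] = m²·s⁻¹
Only (4) matches kg·m²·s⁻¹.

(4)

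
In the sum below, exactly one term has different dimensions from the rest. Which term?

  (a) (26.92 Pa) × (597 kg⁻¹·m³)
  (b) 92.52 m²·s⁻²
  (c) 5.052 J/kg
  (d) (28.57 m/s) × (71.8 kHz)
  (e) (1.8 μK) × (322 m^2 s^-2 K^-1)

(d)

Expand each in SI base units:
  (a) [kg·m⁻¹·s⁻²] · [kg⁻¹·m³] = m²·s⁻²
  (b) m²·s⁻²
  (c) J·kg⁻¹ = N·m·kg⁻¹ = m²·s⁻²
  (d) [m·s⁻¹] · [s⁻¹] = m·s⁻²
  (e) [K] · [m²·s⁻²·K⁻¹] = m²·s⁻²
All reduce to m²·s⁻² except (d), which is m·s⁻².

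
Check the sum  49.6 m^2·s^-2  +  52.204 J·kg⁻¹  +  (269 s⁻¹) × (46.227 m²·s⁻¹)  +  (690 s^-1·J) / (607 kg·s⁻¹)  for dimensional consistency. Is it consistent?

Work out the base dimensions of each:
  49.6 m^2·s^-2:  m²·s⁻²
  52.204 J·kg⁻¹:  J·kg⁻¹ = N·m·kg⁻¹ = m²·s⁻²
  (269 s⁻¹) × (46.227 m²·s⁻¹):  [s⁻¹] · [m²·s⁻¹] = m²·s⁻²
  (690 s^-1·J) / (607 kg·s⁻¹):  [kg·m²·s⁻³] / [kg·s⁻¹] = m²·s⁻²
Every term reduces to m²·s⁻².

Yes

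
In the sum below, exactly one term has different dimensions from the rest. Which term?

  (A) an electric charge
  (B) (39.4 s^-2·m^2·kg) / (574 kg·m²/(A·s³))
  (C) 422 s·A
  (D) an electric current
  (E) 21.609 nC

(D)

Work out the base dimensions of each:
  (A) [electric charge] = s·A
  (B) [kg·m²·s⁻²] / [kg·m²·s⁻³·A⁻¹] = s·A
  (C) A·s = s·A
  (D) [electric current] = A
  (E) C = s·A
All reduce to s·A except (D), which is A.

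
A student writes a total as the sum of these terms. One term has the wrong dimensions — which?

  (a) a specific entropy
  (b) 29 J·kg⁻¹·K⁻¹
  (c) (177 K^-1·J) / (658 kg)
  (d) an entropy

(d)

Dimensions:
  (a) [specific entropy] = m²·s⁻²·K⁻¹
  (b) J·kg⁻¹·K⁻¹ = N·m·kg⁻¹·K⁻¹ = m²·s⁻²·K⁻¹
  (c) [kg·m²·s⁻²·K⁻¹] / [kg] = m²·s⁻²·K⁻¹
  (d) [entropy] = kg·m²·s⁻²·K⁻¹
All reduce to m²·s⁻²·K⁻¹ except (d), which is kg·m²·s⁻²·K⁻¹.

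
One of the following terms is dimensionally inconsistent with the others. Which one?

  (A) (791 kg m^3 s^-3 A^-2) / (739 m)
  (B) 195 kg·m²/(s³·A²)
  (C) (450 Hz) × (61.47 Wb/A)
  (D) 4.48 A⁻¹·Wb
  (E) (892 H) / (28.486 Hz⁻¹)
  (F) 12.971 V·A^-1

In SI base units:
  (A) [kg·m³·s⁻³·A⁻²] / [m] = kg·m²·s⁻³·A⁻²
  (B) kg·m²·s⁻³·A⁻²
  (C) [s⁻¹] · [kg·m²·s⁻²·A⁻²] = kg·m²·s⁻³·A⁻²
  (D) Wb·A⁻¹ = V·s·A⁻¹ = kg·m²·s⁻²·A⁻²
  (E) [kg·m²·s⁻²·A⁻²] / [s] = kg·m²·s⁻³·A⁻²
  (F) V·A⁻¹ = J·C⁻¹·A⁻¹ = kg·m²·s⁻³·A⁻²
All reduce to kg·m²·s⁻³·A⁻² except (D), which is kg·m²·s⁻²·A⁻².

(D)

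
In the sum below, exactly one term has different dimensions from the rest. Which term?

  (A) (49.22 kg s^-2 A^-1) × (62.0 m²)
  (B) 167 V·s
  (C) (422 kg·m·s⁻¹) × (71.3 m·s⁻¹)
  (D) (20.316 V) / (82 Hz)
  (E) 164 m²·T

Reduce each to base SI dimensions:
  (A) [kg·s⁻²·A⁻¹] · [m²] = kg·m²·s⁻²·A⁻¹
  (B) V·s = J·C⁻¹·s = kg·m²·s⁻²·A⁻¹
  (C) [kg·m·s⁻¹] · [m·s⁻¹] = kg·m²·s⁻²
  (D) [kg·m²·s⁻³·A⁻¹] / [s⁻¹] = kg·m²·s⁻²·A⁻¹
  (E) T·m² = Wb·m⁻²·m² = kg·m²·s⁻²·A⁻¹
All reduce to kg·m²·s⁻²·A⁻¹ except (C), which is kg·m²·s⁻².

(C)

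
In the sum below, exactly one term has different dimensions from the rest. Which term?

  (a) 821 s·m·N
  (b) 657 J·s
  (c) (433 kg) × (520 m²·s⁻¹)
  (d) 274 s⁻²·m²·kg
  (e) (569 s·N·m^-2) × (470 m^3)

Dimensions:
  (a) N·m·s = kg·m·s⁻²·m·s = kg·m²·s⁻¹
  (b) J·s = N·m·s = kg·m²·s⁻¹
  (c) [kg] · [m²·s⁻¹] = kg·m²·s⁻¹
  (d) kg·m²·s⁻²
  (e) [kg·m⁻¹·s⁻¹] · [m³] = kg·m²·s⁻¹
All reduce to kg·m²·s⁻¹ except (d), which is kg·m²·s⁻².

(d)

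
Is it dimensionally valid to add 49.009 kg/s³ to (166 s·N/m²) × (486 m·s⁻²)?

Yes

In SI base units:
  49.009 kg/s³:  kg·s⁻³
  (166 s·N/m²) × (486 m·s⁻²):  [kg·m⁻¹·s⁻¹] · [m·s⁻²] = kg·s⁻³
Both are kg·s⁻³, so they have the same dimensions and can be added.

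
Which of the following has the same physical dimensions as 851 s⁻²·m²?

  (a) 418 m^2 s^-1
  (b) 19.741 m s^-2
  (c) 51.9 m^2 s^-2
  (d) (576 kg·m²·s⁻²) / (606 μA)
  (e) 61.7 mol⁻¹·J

(c)

Reference: m²·s⁻².
Each option:
  (a) m²·s⁻¹
  (b) m·s⁻²
  (c) m²·s⁻²  ← same
  (d) [kg·m²·s⁻²] / [A] = kg·m²·s⁻²·A⁻¹
  (e) J·mol⁻¹ = N·m·mol⁻¹ = kg·m²·s⁻²·mol⁻¹
Only (c) matches m²·s⁻².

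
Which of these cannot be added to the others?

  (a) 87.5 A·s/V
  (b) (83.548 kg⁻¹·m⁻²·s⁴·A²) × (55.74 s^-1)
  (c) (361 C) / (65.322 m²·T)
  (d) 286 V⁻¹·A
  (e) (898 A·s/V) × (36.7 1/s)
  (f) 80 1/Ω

In SI base units:
  (a) A·s·V⁻¹ = A·s·(J·C⁻¹)⁻¹ = kg⁻¹·m⁻²·s⁴·A²
  (b) [kg⁻¹·m⁻²·s⁴·A²] · [s⁻¹] = kg⁻¹·m⁻²·s³·A²
  (c) [s·A] / [kg·m²·s⁻²·A⁻¹] = kg⁻¹·m⁻²·s³·A²
  (d) A·V⁻¹ = A·(J·C⁻¹)⁻¹ = kg⁻¹·m⁻²·s³·A²
  (e) [kg⁻¹·m⁻²·s⁴·A²] · [s⁻¹] = kg⁻¹·m⁻²·s³·A²
  (f) Ω⁻¹ = (V·A⁻¹)⁻¹ = kg⁻¹·m⁻²·s³·A²
All reduce to kg⁻¹·m⁻²·s³·A² except (a), which is kg⁻¹·m⁻²·s⁴·A².

(a)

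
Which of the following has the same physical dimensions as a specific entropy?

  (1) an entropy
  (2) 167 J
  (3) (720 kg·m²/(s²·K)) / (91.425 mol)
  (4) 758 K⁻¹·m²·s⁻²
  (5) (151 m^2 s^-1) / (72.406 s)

(4)

Reference: [specific entropy] = m²·s⁻²·K⁻¹.
Each option:
  (1) [entropy] = kg·m²·s⁻²·K⁻¹
  (2) J = N·m = kg·m²·s⁻²
  (3) [kg·m²·s⁻²·K⁻¹] / [mol] = kg·m²·s⁻²·K⁻¹·mol⁻¹
  (4) m²·s⁻²·K⁻¹  ← same
  (5) [m²·s⁻¹] / [s] = m²·s⁻²
Only (4) matches m²·s⁻²·K⁻¹.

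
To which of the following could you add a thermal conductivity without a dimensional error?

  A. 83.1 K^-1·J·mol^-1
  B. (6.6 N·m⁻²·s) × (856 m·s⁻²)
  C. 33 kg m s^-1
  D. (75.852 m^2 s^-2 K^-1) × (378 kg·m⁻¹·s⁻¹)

D.

Reference: [thermal conductivity] = kg·m·s⁻³·K⁻¹.
Each option:
  A. J·mol⁻¹·K⁻¹ = N·m·mol⁻¹·K⁻¹ = kg·m²·s⁻²·K⁻¹·mol⁻¹
  B. [kg·m⁻¹·s⁻¹] · [m·s⁻²] = kg·s⁻³
  C. kg·m·s⁻¹
  D. [m²·s⁻²·K⁻¹] · [kg·m⁻¹·s⁻¹] = kg·m·s⁻³·K⁻¹  ← same
Only D. matches kg·m·s⁻³·K⁻¹.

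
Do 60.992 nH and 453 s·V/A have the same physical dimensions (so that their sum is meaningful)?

Yes

Reduce each to base SI dimensions:
  60.992 nH:  H = V·s·A⁻¹ = kg·m²·s⁻²·A⁻²
  453 s·V/A:  V·s·A⁻¹ = J·C⁻¹·s·A⁻¹ = kg·m²·s⁻²·A⁻²
Both are kg·m²·s⁻²·A⁻², so they have the same dimensions and can be added.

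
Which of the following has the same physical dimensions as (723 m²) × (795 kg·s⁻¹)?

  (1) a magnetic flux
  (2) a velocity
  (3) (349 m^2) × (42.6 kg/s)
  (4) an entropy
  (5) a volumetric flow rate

Reference: [m²] · [kg·s⁻¹] = kg·m²·s⁻¹.
Each option:
  (1) [magnetic flux] = kg·m²·s⁻²·A⁻¹
  (2) [velocity] = m·s⁻¹
  (3) [m²] · [kg·s⁻¹] = kg·m²·s⁻¹  ← same
  (4) [entropy] = kg·m²·s⁻²·K⁻¹
  (5) [volumetric flow rate] = m³·s⁻¹
Only (3) matches kg·m²·s⁻¹.

(3)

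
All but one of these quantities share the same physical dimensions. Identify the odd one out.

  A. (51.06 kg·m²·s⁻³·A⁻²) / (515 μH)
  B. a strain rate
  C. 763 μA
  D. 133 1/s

Dimensions:
  A. [kg·m²·s⁻³·A⁻²] / [kg·m²·s⁻²·A⁻²] = s⁻¹
  B. [strain rate] = s⁻¹
  C. A
  D. s⁻¹
All reduce to s⁻¹ except C., which is A.

C.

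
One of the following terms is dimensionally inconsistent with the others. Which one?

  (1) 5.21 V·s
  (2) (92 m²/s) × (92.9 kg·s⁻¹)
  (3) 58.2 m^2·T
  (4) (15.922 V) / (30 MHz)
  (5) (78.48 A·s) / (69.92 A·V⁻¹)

Expand each in SI base units:
  (1) V·s = J·C⁻¹·s = kg·m²·s⁻²·A⁻¹
  (2) [m²·s⁻¹] · [kg·s⁻¹] = kg·m²·s⁻²
  (3) T·m² = Wb·m⁻²·m² = kg·m²·s⁻²·A⁻¹
  (4) [kg·m²·s⁻³·A⁻¹] / [s⁻¹] = kg·m²·s⁻²·A⁻¹
  (5) [s·A] / [kg⁻¹·m⁻²·s³·A²] = kg·m²·s⁻²·A⁻¹
All reduce to kg·m²·s⁻²·A⁻¹ except (2), which is kg·m²·s⁻².

(2)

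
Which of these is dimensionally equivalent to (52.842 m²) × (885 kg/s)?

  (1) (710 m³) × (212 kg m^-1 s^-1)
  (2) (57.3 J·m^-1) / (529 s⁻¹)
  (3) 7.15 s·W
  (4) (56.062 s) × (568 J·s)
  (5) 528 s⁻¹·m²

(1)

Reference: [m²] · [kg·s⁻¹] = kg·m²·s⁻¹.
Each option:
  (1) [m³] · [kg·m⁻¹·s⁻¹] = kg·m²·s⁻¹  ← same
  (2) [kg·m·s⁻²] / [s⁻¹] = kg·m·s⁻¹
  (3) W·s = J·s⁻¹·s = kg·m²·s⁻²
  (4) [s] · [kg·m²·s⁻¹] = kg·m²
  (5) m²·s⁻¹
Only (1) matches kg·m²·s⁻¹.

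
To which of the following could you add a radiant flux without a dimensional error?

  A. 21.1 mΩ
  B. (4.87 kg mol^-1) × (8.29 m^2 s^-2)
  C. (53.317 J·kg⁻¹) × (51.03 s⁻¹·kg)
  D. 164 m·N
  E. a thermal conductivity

C.

Reference: [radiant flux] = kg·m²·s⁻³.
Each option:
  A. Ω = V·A⁻¹ = kg·m²·s⁻³·A⁻²
  B. [kg·mol⁻¹] · [m²·s⁻²] = kg·m²·s⁻²·mol⁻¹
  C. [m²·s⁻²] · [kg·s⁻¹] = kg·m²·s⁻³  ← same
  D. N·m = kg·m·s⁻²·m = kg·m²·s⁻²
  E. [thermal conductivity] = kg·m·s⁻³·K⁻¹
Only C. matches kg·m²·s⁻³.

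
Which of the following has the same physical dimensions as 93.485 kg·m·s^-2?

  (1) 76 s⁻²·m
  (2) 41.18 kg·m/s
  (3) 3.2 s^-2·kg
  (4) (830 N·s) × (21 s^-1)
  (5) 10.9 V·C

Reference: kg·m·s⁻².
Each option:
  (1) m·s⁻²
  (2) kg·m·s⁻¹
  (3) kg·s⁻²
  (4) [kg·m·s⁻¹] · [s⁻¹] = kg·m·s⁻²  ← same
  (5) C·V = s·A·J·C⁻¹ = kg·m²·s⁻²
Only (4) matches kg·m·s⁻².

(4)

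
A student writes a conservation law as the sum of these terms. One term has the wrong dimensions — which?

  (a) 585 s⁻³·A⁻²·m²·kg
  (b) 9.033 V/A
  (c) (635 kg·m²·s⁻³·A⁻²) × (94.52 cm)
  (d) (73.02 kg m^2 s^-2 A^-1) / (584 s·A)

Reduce each to base SI dimensions:
  (a) kg·m²·s⁻³·A⁻²
  (b) V·A⁻¹ = J·C⁻¹·A⁻¹ = kg·m²·s⁻³·A⁻²
  (c) [kg·m²·s⁻³·A⁻²] · [m] = kg·m³·s⁻³·A⁻²
  (d) [kg·m²·s⁻²·A⁻¹] / [s·A] = kg·m²·s⁻³·A⁻²
All reduce to kg·m²·s⁻³·A⁻² except (c), which is kg·m³·s⁻³·A⁻².

(c)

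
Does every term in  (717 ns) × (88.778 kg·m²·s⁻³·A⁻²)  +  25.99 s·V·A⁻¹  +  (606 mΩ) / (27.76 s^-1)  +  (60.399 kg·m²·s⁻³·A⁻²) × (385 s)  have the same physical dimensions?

Yes

In SI base units:
  (717 ns) × (88.778 kg·m²·s⁻³·A⁻²):  [s] · [kg·m²·s⁻³·A⁻²] = kg·m²·s⁻²·A⁻²
  25.99 s·V·A⁻¹:  V·s·A⁻¹ = J·C⁻¹·s·A⁻¹ = kg·m²·s⁻²·A⁻²
  (606 mΩ) / (27.76 s^-1):  [kg·m²·s⁻³·A⁻²] / [s⁻¹] = kg·m²·s⁻²·A⁻²
  (60.399 kg·m²·s⁻³·A⁻²) × (385 s):  [kg·m²·s⁻³·A⁻²] · [s] = kg·m²·s⁻²·A⁻²
Every term reduces to kg·m²·s⁻²·A⁻².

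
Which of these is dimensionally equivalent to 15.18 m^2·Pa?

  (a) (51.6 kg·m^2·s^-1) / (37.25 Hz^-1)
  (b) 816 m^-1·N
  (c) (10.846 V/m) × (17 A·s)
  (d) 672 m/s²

(c)

Reference: Pa·m² = N·m⁻²·m² = kg·m·s⁻².
Each option:
  (a) [kg·m²·s⁻¹] / [s] = kg·m²·s⁻²
  (b) N·m⁻¹ = kg·m·s⁻²·m⁻¹ = kg·s⁻²
  (c) [kg·m·s⁻³·A⁻¹] · [s·A] = kg·m·s⁻²  ← same
  (d) m·s⁻²
Only (c) matches kg·m·s⁻².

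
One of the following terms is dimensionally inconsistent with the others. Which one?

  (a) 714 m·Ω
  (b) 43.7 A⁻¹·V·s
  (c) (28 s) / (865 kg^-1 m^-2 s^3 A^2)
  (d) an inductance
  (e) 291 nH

(a)

Dimensions:
  (a) Ω·m = V·A⁻¹·m = kg·m³·s⁻³·A⁻²
  (b) V·s·A⁻¹ = J·C⁻¹·s·A⁻¹ = kg·m²·s⁻²·A⁻²
  (c) [s] / [kg⁻¹·m⁻²·s³·A²] = kg·m²·s⁻²·A⁻²
  (d) [inductance] = kg·m²·s⁻²·A⁻²
  (e) H = V·s·A⁻¹ = kg·m²·s⁻²·A⁻²
All reduce to kg·m²·s⁻²·A⁻² except (a), which is kg·m³·s⁻³·A⁻².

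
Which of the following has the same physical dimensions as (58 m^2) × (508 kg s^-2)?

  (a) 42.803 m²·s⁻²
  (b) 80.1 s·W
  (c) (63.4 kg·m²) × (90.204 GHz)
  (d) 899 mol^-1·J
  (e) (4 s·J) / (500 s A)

(b)

Reference: [m²] · [kg·s⁻²] = kg·m²·s⁻².
Each option:
  (a) m²·s⁻²
  (b) W·s = J·s⁻¹·s = kg·m²·s⁻²  ← same
  (c) [kg·m²] · [s⁻¹] = kg·m²·s⁻¹
  (d) J·mol⁻¹ = N·m·mol⁻¹ = kg·m²·s⁻²·mol⁻¹
  (e) [kg·m²·s⁻¹] / [s·A] = kg·m²·s⁻²·A⁻¹
Only (b) matches kg·m²·s⁻².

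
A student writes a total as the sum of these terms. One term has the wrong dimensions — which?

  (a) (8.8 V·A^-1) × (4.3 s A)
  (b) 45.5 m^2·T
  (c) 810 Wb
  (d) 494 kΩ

(d)

Expand each in SI base units:
  (a) [kg·m²·s⁻³·A⁻²] · [s·A] = kg·m²·s⁻²·A⁻¹
  (b) T·m² = Wb·m⁻²·m² = kg·m²·s⁻²·A⁻¹
  (c) Wb = V·s = kg·m²·s⁻²·A⁻¹
  (d) Ω = V·A⁻¹ = kg·m²·s⁻³·A⁻²
All reduce to kg·m²·s⁻²·A⁻¹ except (d), which is kg·m²·s⁻³·A⁻².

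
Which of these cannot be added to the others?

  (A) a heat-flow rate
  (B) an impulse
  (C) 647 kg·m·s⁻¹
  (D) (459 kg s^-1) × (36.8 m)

(A)

In SI base units:
  (A) [heat-flow rate] = kg·m²·s⁻³
  (B) [impulse] = kg·m·s⁻¹
  (C) kg·m·s⁻¹
  (D) [kg·s⁻¹] · [m] = kg·m·s⁻¹
All reduce to kg·m·s⁻¹ except (A), which is kg·m²·s⁻³.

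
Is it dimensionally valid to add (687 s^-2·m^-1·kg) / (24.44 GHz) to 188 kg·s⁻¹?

In SI base units:
  (687 s^-2·m^-1·kg) / (24.44 GHz):  [kg·m⁻¹·s⁻²] / [s⁻¹] = kg·m⁻¹·s⁻¹
  188 kg·s⁻¹:  kg·s⁻¹
kg·m⁻¹·s⁻¹ ≠ kg·s⁻¹, so they cannot be added.

No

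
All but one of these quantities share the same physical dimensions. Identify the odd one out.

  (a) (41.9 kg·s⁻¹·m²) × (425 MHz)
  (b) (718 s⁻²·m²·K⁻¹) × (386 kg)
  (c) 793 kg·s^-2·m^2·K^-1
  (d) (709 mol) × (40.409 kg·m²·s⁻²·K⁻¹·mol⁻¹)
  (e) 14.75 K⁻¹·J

In SI base units:
  (a) [kg·m²·s⁻¹] · [s⁻¹] = kg·m²·s⁻²
  (b) [m²·s⁻²·K⁻¹] · [kg] = kg·m²·s⁻²·K⁻¹
  (c) kg·m²·s⁻²·K⁻¹
  (d) [mol] · [kg·m²·s⁻²·K⁻¹·mol⁻¹] = kg·m²·s⁻²·K⁻¹
  (e) J·K⁻¹ = N·m·K⁻¹ = kg·m²·s⁻²·K⁻¹
All reduce to kg·m²·s⁻²·K⁻¹ except (a), which is kg·m²·s⁻².

(a)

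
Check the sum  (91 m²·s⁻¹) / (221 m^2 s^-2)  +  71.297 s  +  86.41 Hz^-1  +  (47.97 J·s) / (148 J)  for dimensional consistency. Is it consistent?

Expand each in SI base units:
  (91 m²·s⁻¹) / (221 m^2 s^-2):  [m²·s⁻¹] / [m²·s⁻²] = s
  71.297 s:  s
  86.41 Hz^-1:  Hz⁻¹ = (s⁻¹)⁻¹ = s
  (47.97 J·s) / (148 J):  [kg·m²·s⁻¹] / [kg·m²·s⁻²] = s
Every term reduces to s.

Yes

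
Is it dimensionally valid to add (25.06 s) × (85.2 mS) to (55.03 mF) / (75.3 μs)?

In SI base units:
  (25.06 s) × (85.2 mS):  [s] · [kg⁻¹·m⁻²·s³·A²] = kg⁻¹·m⁻²·s⁴·A²
  (55.03 mF) / (75.3 μs):  [kg⁻¹·m⁻²·s⁴·A²] / [s] = kg⁻¹·m⁻²·s³·A²
kg⁻¹·m⁻²·s⁴·A² ≠ kg⁻¹·m⁻²·s³·A², so they cannot be added.

No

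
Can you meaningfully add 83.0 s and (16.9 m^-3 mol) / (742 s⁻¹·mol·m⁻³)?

Yes

In SI base units:
  83.0 s:  s
  (16.9 m^-3 mol) / (742 s⁻¹·mol·m⁻³):  [m⁻³·mol] / [m⁻³·s⁻¹·mol] = s
Both are s, so they have the same dimensions and can be added.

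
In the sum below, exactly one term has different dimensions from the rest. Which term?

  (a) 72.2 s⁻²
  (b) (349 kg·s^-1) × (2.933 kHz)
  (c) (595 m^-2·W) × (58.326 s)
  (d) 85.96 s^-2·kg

(a)

Expand each in SI base units:
  (a) s⁻²
  (b) [kg·s⁻¹] · [s⁻¹] = kg·s⁻²
  (c) [kg·s⁻³] · [s] = kg·s⁻²
  (d) kg·s⁻²
All reduce to kg·s⁻² except (a), which is s⁻².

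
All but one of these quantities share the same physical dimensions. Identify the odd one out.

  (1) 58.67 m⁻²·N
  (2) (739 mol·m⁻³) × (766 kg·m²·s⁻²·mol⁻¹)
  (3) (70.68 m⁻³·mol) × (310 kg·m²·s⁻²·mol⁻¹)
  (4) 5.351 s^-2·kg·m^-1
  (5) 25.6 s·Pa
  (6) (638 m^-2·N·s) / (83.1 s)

In SI base units:
  (1) N·m⁻² = kg·m·s⁻²·m⁻² = kg·m⁻¹·s⁻²
  (2) [m⁻³·mol] · [kg·m²·s⁻²·mol⁻¹] = kg·m⁻¹·s⁻²
  (3) [m⁻³·mol] · [kg·m²·s⁻²·mol⁻¹] = kg·m⁻¹·s⁻²
  (4) kg·m⁻¹·s⁻²
  (5) Pa·s = N·m⁻²·s = kg·m⁻¹·s⁻¹
  (6) [kg·m⁻¹·s⁻¹] / [s] = kg·m⁻¹·s⁻²
All reduce to kg·m⁻¹·s⁻² except (5), which is kg·m⁻¹·s⁻¹.

(5)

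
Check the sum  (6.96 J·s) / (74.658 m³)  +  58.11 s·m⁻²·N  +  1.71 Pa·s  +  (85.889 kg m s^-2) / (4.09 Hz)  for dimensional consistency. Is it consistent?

Dimensions:
  (6.96 J·s) / (74.658 m³):  [kg·m²·s⁻¹] / [m³] = kg·m⁻¹·s⁻¹
  58.11 s·m⁻²·N:  N·s·m⁻² = kg·m·s⁻²·s·m⁻² = kg·m⁻¹·s⁻¹
  1.71 Pa·s:  Pa·s = N·m⁻²·s = kg·m⁻¹·s⁻¹
  (85.889 kg m s^-2) / (4.09 Hz):  [kg·m·s⁻²] / [s⁻¹] = kg·m·s⁻¹
The terms do not share a single dimension (kg·m·s⁻¹ vs kg·m⁻¹·s⁻¹).

No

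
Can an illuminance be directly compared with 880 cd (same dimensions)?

Expand each in SI base units:
  an illuminance:  [illuminance] = m⁻²·cd
  880 cd:  cd
m⁻²·cd ≠ cd, so they cannot be added.

No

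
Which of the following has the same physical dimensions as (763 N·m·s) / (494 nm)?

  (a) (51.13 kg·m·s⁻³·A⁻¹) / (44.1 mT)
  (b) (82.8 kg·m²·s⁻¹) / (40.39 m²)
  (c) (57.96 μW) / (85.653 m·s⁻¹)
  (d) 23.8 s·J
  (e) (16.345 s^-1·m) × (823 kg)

(e)

Reference: [kg·m²·s⁻¹] / [m] = kg·m·s⁻¹.
Each option:
  (a) [kg·m·s⁻³·A⁻¹] / [kg·s⁻²·A⁻¹] = m·s⁻¹
  (b) [kg·m²·s⁻¹] / [m²] = kg·s⁻¹
  (c) [kg·m²·s⁻³] / [m·s⁻¹] = kg·m·s⁻²
  (d) J·s = N·m·s = kg·m²·s⁻¹
  (e) [m·s⁻¹] · [kg] = kg·m·s⁻¹  ← same
Only (e) matches kg·m·s⁻¹.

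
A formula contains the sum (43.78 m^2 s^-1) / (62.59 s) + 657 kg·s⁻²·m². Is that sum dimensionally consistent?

No

Expand each in SI base units:
  (43.78 m^2 s^-1) / (62.59 s):  [m²·s⁻¹] / [s] = m²·s⁻²
  657 kg·s⁻²·m²:  kg·m²·s⁻²
m²·s⁻² ≠ kg·m²·s⁻², so they cannot be added.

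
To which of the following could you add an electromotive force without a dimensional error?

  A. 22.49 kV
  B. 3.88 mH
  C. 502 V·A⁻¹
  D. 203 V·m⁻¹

Reference: [electromotive force] = kg·m²·s⁻³·A⁻¹.
Each option:
  A. V = J·C⁻¹ = kg·m²·s⁻³·A⁻¹  ← same
  B. H = V·s·A⁻¹ = kg·m²·s⁻²·A⁻²
  C. V·A⁻¹ = J·C⁻¹·A⁻¹ = kg·m²·s⁻³·A⁻²
  D. V·m⁻¹ = J·C⁻¹·m⁻¹ = kg·m·s⁻³·A⁻¹
Only A. matches kg·m²·s⁻³·A⁻¹.

A.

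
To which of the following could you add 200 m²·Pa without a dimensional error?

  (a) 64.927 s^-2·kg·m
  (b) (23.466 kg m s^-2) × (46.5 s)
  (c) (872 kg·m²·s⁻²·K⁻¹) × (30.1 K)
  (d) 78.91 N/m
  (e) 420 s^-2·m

(a)

Reference: Pa·m² = N·m⁻²·m² = kg·m·s⁻².
Each option:
  (a) kg·m·s⁻²  ← same
  (b) [kg·m·s⁻²] · [s] = kg·m·s⁻¹
  (c) [kg·m²·s⁻²·K⁻¹] · [K] = kg·m²·s⁻²
  (d) N·m⁻¹ = kg·m·s⁻²·m⁻¹ = kg·s⁻²
  (e) m·s⁻²
Only (a) matches kg·m·s⁻².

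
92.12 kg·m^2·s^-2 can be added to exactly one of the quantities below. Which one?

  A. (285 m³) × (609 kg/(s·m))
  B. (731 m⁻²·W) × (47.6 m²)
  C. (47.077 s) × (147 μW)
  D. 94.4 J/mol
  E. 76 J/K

Reference: kg·m²·s⁻².
Each option:
  A. [m³] · [kg·m⁻¹·s⁻¹] = kg·m²·s⁻¹
  B. [kg·s⁻³] · [m²] = kg·m²·s⁻³
  C. [s] · [kg·m²·s⁻³] = kg·m²·s⁻²  ← same
  D. J·mol⁻¹ = N·m·mol⁻¹ = kg·m²·s⁻²·mol⁻¹
  E. J·K⁻¹ = N·m·K⁻¹ = kg·m²·s⁻²·K⁻¹
Only C. matches kg·m²·s⁻².

C.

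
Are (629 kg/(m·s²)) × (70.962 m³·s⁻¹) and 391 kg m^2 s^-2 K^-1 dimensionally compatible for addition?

No

Expand each in SI base units:
  (629 kg/(m·s²)) × (70.962 m³·s⁻¹):  [kg·m⁻¹·s⁻²] · [m³·s⁻¹] = kg·m²·s⁻³
  391 kg m^2 s^-2 K^-1:  kg·m²·s⁻²·K⁻¹
kg·m²·s⁻³ ≠ kg·m²·s⁻²·K⁻¹, so they cannot be added.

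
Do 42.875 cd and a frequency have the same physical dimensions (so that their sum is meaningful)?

No

Dimensions:
  42.875 cd:  cd
  a frequency:  [frequency] = s⁻¹
cd ≠ s⁻¹, so they cannot be added.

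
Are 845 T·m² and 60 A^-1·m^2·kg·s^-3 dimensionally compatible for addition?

No

Reduce each to base SI dimensions:
  845 T·m²:  T·m² = Wb·m⁻²·m² = kg·m²·s⁻²·A⁻¹
  60 A^-1·m^2·kg·s^-3:  kg·m²·s⁻³·A⁻¹
kg·m²·s⁻²·A⁻¹ ≠ kg·m²·s⁻³·A⁻¹, so they cannot be added.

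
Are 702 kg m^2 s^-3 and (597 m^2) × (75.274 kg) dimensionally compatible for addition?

No

Reduce each to base SI dimensions:
  702 kg m^2 s^-3:  kg·m²·s⁻³
  (597 m^2) × (75.274 kg):  [m²] · [kg] = kg·m²
kg·m²·s⁻³ ≠ kg·m², so they cannot be added.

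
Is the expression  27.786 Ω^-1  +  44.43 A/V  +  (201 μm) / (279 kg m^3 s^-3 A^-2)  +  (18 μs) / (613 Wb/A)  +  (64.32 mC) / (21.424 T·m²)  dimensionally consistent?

Yes

In SI base units:
  27.786 Ω^-1:  Ω⁻¹ = (V·A⁻¹)⁻¹ = kg⁻¹·m⁻²·s³·A²
  44.43 A/V:  A·V⁻¹ = A·(J·C⁻¹)⁻¹ = kg⁻¹·m⁻²·s³·A²
  (201 μm) / (279 kg m^3 s^-3 A^-2):  [m] / [kg·m³·s⁻³·A⁻²] = kg⁻¹·m⁻²·s³·A²
  (18 μs) / (613 Wb/A):  [s] / [kg·m²·s⁻²·A⁻²] = kg⁻¹·m⁻²·s³·A²
  (64.32 mC) / (21.424 T·m²):  [s·A] / [kg·m²·s⁻²·A⁻¹] = kg⁻¹·m⁻²·s³·A²
Every term reduces to kg⁻¹·m⁻²·s³·A².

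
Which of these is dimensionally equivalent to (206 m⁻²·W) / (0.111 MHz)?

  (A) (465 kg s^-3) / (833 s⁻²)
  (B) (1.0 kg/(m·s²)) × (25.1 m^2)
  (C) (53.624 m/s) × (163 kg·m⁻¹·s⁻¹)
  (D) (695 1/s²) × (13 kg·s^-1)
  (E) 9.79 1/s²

(C)

Reference: [kg·s⁻³] / [s⁻¹] = kg·s⁻².
Each option:
  (A) [kg·s⁻³] / [s⁻²] = kg·s⁻¹
  (B) [kg·m⁻¹·s⁻²] · [m²] = kg·m·s⁻²
  (C) [m·s⁻¹] · [kg·m⁻¹·s⁻¹] = kg·s⁻²  ← same
  (D) [s⁻²] · [kg·s⁻¹] = kg·s⁻³
  (E) s⁻²
Only (C) matches kg·s⁻².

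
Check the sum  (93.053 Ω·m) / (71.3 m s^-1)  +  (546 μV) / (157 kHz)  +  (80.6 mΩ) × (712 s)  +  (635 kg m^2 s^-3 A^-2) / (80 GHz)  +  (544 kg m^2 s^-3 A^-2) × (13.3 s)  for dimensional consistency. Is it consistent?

In SI base units:
  (93.053 Ω·m) / (71.3 m s^-1):  [kg·m³·s⁻³·A⁻²] / [m·s⁻¹] = kg·m²·s⁻²·A⁻²
  (546 μV) / (157 kHz):  [kg·m²·s⁻³·A⁻¹] / [s⁻¹] = kg·m²·s⁻²·A⁻¹
  (80.6 mΩ) × (712 s):  [kg·m²·s⁻³·A⁻²] · [s] = kg·m²·s⁻²·A⁻²
  (635 kg m^2 s^-3 A^-2) / (80 GHz):  [kg·m²·s⁻³·A⁻²] / [s⁻¹] = kg·m²·s⁻²·A⁻²
  (544 kg m^2 s^-3 A^-2) × (13.3 s):  [kg·m²·s⁻³·A⁻²] · [s] = kg·m²·s⁻²·A⁻²
The terms do not share a single dimension (kg·m²·s⁻²·A⁻² vs kg·m²·s⁻²·A⁻¹).

No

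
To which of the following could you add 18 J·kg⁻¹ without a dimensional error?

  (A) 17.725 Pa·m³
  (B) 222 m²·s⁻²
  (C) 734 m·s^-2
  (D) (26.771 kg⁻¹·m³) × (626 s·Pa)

Reference: J·kg⁻¹ = N·m·kg⁻¹ = m²·s⁻².
Each option:
  (A) Pa·m³ = N·m⁻²·m³ = kg·m²·s⁻²
  (B) m²·s⁻²  ← same
  (C) m·s⁻²
  (D) [kg⁻¹·m³] · [kg·m⁻¹·s⁻¹] = m²·s⁻¹
Only (B) matches m²·s⁻².

(B)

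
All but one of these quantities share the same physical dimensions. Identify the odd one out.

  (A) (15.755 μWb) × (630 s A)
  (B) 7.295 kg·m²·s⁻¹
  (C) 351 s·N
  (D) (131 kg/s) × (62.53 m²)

(C)

Expand each in SI base units:
  (A) [kg·m²·s⁻²·A⁻¹] · [s·A] = kg·m²·s⁻¹
  (B) kg·m²·s⁻¹
  (C) N·s = kg·m·s⁻²·s = kg·m·s⁻¹
  (D) [kg·s⁻¹] · [m²] = kg·m²·s⁻¹
All reduce to kg·m²·s⁻¹ except (C), which is kg·m·s⁻¹.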